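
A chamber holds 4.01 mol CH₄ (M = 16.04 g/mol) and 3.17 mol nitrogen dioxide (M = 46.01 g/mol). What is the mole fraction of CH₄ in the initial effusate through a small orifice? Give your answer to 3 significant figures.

Effusion rate of each component ∝ n_i/√M_i (partial pressure × 1/√M).
So x_CH₄ in the escaping gas = (n_CH₄/√M_CH₄) / Σ(n_i/√M_i)
= (4.01/√16.04) / (4.01/√16.04 + 3.17/√46.01) = 1.001/(1.001 + 0.4673) = 0.682.

0.682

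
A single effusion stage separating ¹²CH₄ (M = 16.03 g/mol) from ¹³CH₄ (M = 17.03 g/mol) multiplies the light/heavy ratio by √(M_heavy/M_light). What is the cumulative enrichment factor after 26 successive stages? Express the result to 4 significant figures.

2.196

Each stage multiplies the ratio by α = √(17.03/16.03), so after 26 stages the overall factor is α^26 = (17.03/16.03)^(26/2).
= 1.06238^13 = 2.196.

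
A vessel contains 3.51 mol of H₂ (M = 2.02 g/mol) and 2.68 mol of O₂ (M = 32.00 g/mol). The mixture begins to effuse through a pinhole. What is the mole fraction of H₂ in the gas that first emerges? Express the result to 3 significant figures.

Rate_i ∝ x_i/√M_i (Graham's law weighted by mole fraction), so the effusate composition follows n_i/√M_i.
So x_H₂ in the escaping gas = (n_H₂/√M_H₂) / Σ(n_i/√M_i)
= (3.51/√2.02) / (3.51/√2.02 + 2.68/√32.00) = 2.470/(2.470 + 0.4738) = 0.839.

0.839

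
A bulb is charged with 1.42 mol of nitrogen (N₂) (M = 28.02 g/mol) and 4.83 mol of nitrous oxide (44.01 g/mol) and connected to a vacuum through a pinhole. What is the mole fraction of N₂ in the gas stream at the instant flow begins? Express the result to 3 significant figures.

Each component's effusion rate ∝ (its partial pressure)·(1/√M) ∝ n_i/√M_i.
Mole fraction of N₂ in the effusate = (n_N₂/√M_N₂) / (n_N₂/√M_N₂ + n_N₂O/√M_N₂O)
= (1.42/√28.02) / (1.42/√28.02 + 4.83/√44.01) = 0.2683/(0.2683 + 0.7281) = 0.269.

0.269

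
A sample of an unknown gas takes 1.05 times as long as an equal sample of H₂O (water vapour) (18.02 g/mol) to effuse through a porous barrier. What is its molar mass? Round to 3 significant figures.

Graham's law gives t_X/t_H₂O = √(M_X/M_H₂O).
1.05 = √(M_X/18.02)
M_X = 18.02 × 1.05² = 18.02 × 1.103 = 19.9 g/mol

19.9 g/mol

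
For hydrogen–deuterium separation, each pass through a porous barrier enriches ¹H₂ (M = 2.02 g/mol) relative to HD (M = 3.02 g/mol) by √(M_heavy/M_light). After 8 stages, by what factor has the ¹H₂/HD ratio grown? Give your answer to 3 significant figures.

5.00

The single-stage factor is √(M_heavy/M_light), so 8 stages give [√(3.02/2.02)]^8 = (3.02/2.02)^(8/2).
= 1.49505^4 = 5.00.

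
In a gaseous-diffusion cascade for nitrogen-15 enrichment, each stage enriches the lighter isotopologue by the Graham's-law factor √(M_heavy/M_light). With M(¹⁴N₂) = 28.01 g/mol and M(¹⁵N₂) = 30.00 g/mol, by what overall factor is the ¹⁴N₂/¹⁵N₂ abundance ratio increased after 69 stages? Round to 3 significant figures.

Each stage multiplies the ratio by α = √(30.00/28.01), so after 69 stages the overall factor is α^69 = (30.00/28.01)^(69/2).
= 1.07105^(69/2) = 10.7.

10.7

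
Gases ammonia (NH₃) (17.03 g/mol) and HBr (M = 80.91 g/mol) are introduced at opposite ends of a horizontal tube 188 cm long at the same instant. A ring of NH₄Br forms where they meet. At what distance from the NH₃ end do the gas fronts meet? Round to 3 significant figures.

129 cm

Distances travelled in equal time are proportional to diffusion rates, so d_NH₃/d_HBr = √(M_HBr/M_NH₃) = √(80.91/17.03) = 2.180.
With d_NH₃ + d_HBr = 188 cm, d_HBr = 188/(1 + 2.180) = 59.13 cm.
d_NH₃ = 188 − 59.13 = 129 cm.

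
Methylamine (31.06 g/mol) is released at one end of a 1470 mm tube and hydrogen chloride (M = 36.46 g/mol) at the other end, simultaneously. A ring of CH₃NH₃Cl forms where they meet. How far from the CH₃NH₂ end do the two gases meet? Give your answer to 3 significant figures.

764 mm

Distances travelled in equal time are proportional to diffusion rates, so d_CH₃NH₂/d_HCl = √(M_HCl/M_CH₃NH₂) = √(36.46/31.06) = 1.083.
With d_CH₃NH₂ + d_HCl = 1470 mm, d_HCl = 1470/(1 + 1.083) = 705.6 mm.
d_CH₃NH₂ = 1470 − 705.6 = 764 mm.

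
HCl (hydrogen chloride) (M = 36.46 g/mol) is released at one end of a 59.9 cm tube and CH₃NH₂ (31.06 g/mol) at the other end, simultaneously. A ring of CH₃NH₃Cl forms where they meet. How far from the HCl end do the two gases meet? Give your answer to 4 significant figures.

Distances travelled in equal time are proportional to diffusion rates, so d_HCl/d_CH₃NH₂ = √(M_CH₃NH₂/M_HCl) = √(31.06/36.46) = 0.9230.
With d_HCl + d_CH₃NH₂ = 59.9 cm, d_CH₃NH₂ = 59.9/(1 + 0.9230) = 31.15 cm.
d_HCl = 59.9 − 31.15 = 28.75 cm.

28.75 cm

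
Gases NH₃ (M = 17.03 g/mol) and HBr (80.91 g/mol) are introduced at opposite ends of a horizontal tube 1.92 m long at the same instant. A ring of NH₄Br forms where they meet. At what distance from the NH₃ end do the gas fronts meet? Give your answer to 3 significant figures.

In equal time, each gas travels a distance ∝ its rate ∝ 1/√M, so d_NH₃/d_HBr = √(M_HBr/M_NH₃) = √(80.91/17.03) = 2.180.
With d_NH₃ + d_HBr = 1.92 m, d_HBr = 1.92/(1 + 2.180) = 0.6038 m.
d_NH₃ = 1.92 − 0.6038 = 1.32 m.

1.32 m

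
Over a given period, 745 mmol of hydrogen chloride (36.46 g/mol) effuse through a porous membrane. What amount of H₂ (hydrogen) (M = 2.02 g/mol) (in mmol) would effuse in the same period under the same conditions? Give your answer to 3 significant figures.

Graham's law gives rate_H₂/rate_HCl = √(M_HCl/M_H₂) = √(36.46/2.02) = √18.05 = 4.248.
So the amount for H₂ is 745 × 4.248 = 3170 mmol.

3170 mmol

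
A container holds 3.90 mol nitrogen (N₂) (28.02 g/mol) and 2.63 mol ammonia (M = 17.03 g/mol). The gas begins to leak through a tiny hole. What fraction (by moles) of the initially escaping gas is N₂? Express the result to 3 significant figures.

Each component's effusion rate ∝ (its partial pressure)·(1/√M) ∝ n_i/√M_i.
So x_N₂ in the escaping gas = (n_N₂/√M_N₂) / Σ(n_i/√M_i)
= (3.90/√28.02) / (3.90/√28.02 + 2.63/√17.03) = 0.7368/(0.7368 + 0.6373) = 0.536.

0.536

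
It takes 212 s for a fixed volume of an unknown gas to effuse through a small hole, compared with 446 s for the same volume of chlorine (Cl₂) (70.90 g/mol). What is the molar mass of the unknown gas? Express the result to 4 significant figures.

16.02 g/mol

Using Graham's law: t_X/t_Cl₂ = √(M_X/M_Cl₂).
212/446 = 0.4753 = √(M_X/70.90)
M_X = 70.90 × 0.4753² = 70.90 × 0.2259 = 16.02 g/mol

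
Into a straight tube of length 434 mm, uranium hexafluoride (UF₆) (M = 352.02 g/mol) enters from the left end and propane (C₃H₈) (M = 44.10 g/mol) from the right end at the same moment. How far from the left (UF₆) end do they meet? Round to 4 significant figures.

Graham's law gives d_UF₆/d_C₃H₈ = rate_UF₆/rate_C₃H₈ = √(M_C₃H₈/M_UF₆) = √(44.10/352.02) = 0.3539.
With d_UF₆ + d_C₃H₈ = 434 mm, d_C₃H₈ = 434/(1 + 0.3539) = 320.5 mm.
d_UF₆ = 434 − 320.5 = 113.5 mm.

113.5 mm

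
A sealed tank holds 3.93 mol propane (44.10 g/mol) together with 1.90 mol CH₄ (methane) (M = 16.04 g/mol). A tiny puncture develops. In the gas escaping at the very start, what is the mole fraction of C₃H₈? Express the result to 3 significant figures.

Effusion rate of each component ∝ n_i/√M_i (partial pressure × 1/√M).
So x_C₃H₈ in the escaping gas = (n_C₃H₈/√M_C₃H₈) / Σ(n_i/√M_i)
= (3.93/√44.10) / (3.93/√44.10 + 1.90/√16.04) = 0.5918/(0.5918 + 0.4744) = 0.555.

0.555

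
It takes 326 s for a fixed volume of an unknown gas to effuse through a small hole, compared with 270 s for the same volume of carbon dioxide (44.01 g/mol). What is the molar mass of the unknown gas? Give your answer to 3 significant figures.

64.2 g/mol

Graham's law gives t_X/t_CO₂ = √(M_X/M_CO₂).
326/270 = 1.207 = √(M_X/44.01)
M_X = 44.01 × 1.207² = 44.01 × 1.458 = 64.2 g/mol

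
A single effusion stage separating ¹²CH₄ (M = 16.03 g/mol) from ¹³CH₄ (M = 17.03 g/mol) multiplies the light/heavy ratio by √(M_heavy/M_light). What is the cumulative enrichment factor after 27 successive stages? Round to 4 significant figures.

Overall factor = α^27 with α = √(17.03/16.03), i.e. (17.03/16.03)^(27/2).
= 1.06238^(27/2) = 2.264.

2.264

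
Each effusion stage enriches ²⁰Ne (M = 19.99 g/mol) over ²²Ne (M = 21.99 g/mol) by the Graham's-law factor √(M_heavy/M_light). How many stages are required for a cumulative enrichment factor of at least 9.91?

49

With α = √(21.99/19.99) per stage, ln α = ½ ln(1.10005) = 0.04768.
Need α^N ≥ 9.91 ⇒ N ≥ ln(9.91) / ln α = 2.294 / 0.04768 = 48.11.
So at least 49 stages are needed.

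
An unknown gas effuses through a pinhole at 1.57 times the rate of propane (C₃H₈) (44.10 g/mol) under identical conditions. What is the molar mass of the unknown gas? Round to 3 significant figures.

17.9 g/mol

Since effusion rate ∝ 1/√M, rate_X/rate_C₃H₈ = √(M_C₃H₈/M_X).
1.57 = √(44.10/M_X)
M_X = 44.10 / 1.57² = 44.10 / 2.465 = 17.9 g/mol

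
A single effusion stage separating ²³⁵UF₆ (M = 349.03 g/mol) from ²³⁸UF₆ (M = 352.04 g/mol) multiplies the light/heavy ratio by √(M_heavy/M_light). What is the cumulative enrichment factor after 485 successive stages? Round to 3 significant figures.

After 485 stages the ratio has grown by (√(352.04/349.03))^485 = (352.04/349.03)^(485/2).
= 1.00862^(485/2) = 8.02.

8.02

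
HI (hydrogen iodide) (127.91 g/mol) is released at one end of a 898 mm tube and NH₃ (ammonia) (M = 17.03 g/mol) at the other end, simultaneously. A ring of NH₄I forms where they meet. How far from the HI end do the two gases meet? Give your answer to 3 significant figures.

Graham's law gives d_HI/d_NH₃ = rate_HI/rate_NH₃ = √(M_NH₃/M_HI) = √(17.03/127.91) = 0.3649.
With d_HI + d_NH₃ = 898 mm, d_NH₃ = 898/(1 + 0.3649) = 657.9 mm.
d_HI = 898 − 657.9 = 240 mm.

240 mm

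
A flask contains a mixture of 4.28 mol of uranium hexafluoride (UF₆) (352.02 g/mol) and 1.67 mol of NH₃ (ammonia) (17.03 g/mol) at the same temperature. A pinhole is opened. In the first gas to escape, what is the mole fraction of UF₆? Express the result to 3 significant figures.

0.360

Rate_i ∝ x_i/√M_i (Graham's law weighted by mole fraction), so the effusate composition follows n_i/√M_i.
x_UF₆(eff) = (n_UF₆/√M_UF₆) / (n_UF₆/√M_UF₆ + n_NH₃/√M_NH₃)
= (4.28/√352.02) / (4.28/√352.02 + 1.67/√17.03) = 0.2281/(0.2281 + 0.4047) = 0.360.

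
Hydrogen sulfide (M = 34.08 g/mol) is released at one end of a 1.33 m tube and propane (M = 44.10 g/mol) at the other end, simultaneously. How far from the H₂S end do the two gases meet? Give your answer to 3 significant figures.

0.708 m

In equal time, each gas travels a distance ∝ its rate ∝ 1/√M, so d_H₂S/d_C₃H₈ = √(M_C₃H₈/M_H₂S) = √(44.10/34.08) = 1.138.
With d_H₂S + d_C₃H₈ = 1.33 m, d_C₃H₈ = 1.33/(1 + 1.138) = 0.6222 m.
d_H₂S = 1.33 − 0.6222 = 0.708 m.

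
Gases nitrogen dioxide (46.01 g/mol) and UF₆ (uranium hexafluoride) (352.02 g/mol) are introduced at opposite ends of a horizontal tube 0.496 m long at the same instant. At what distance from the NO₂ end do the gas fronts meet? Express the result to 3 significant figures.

Distances travelled in equal time are proportional to diffusion rates, so d_NO₂/d_UF₆ = √(M_UF₆/M_NO₂) = √(352.02/46.01) = 2.766.
With d_NO₂ + d_UF₆ = 0.496 m, d_UF₆ = 0.496/(1 + 2.766) = 0.1317 m.
d_NO₂ = 0.496 − 0.1317 = 0.364 m.

0.364 m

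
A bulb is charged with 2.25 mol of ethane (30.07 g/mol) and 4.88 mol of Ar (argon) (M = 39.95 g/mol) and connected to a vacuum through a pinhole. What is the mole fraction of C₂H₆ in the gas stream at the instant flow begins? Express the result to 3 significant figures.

Effusion rate of each component ∝ n_i/√M_i (partial pressure × 1/√M).
So x_C₂H₆ in the escaping gas = (n_C₂H₆/√M_C₂H₆) / Σ(n_i/√M_i)
= (2.25/√30.07) / (2.25/√30.07 + 4.88/√39.95) = 0.4103/(0.4103 + 0.7721) = 0.347.

0.347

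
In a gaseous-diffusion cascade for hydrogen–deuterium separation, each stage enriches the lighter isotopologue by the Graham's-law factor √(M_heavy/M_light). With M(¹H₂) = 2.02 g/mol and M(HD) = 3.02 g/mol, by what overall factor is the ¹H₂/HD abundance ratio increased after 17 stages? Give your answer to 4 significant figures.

30.52

The single-stage factor is √(M_heavy/M_light), so 17 stages give [√(3.02/2.02)]^17 = (3.02/2.02)^(17/2).
= 1.49505^(17/2) = 30.52.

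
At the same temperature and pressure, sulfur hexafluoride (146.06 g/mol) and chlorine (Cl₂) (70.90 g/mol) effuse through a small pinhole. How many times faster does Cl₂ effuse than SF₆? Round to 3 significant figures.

Graham's law gives rate_Cl₂/rate_SF₆ = √(M_SF₆/M_Cl₂) = √(146.06/70.90) = √2.060 = 1.44.

1.44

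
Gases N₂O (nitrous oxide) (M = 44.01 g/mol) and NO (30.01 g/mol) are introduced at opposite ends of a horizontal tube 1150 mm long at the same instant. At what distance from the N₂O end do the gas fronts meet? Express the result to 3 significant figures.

The fronts meet when d_N₂O + d_NO = L with d_N₂O/d_NO = √(M_NO/M_N₂O) (Graham's law). Here √(M_NO/M_N₂O) = √(30.01/44.01) = 0.8258.
With d_N₂O + d_NO = 1150 mm, d_NO = 1150/(1 + 0.8258) = 629.9 mm.
d_N₂O = 1150 − 629.9 = 520 mm.

520 mm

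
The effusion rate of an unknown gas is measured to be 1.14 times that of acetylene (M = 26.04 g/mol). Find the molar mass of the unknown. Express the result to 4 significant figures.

Graham's law gives rate_X/rate_C₂H₂ = √(M_C₂H₂/M_X).
1.14 = √(26.04/M_X)
M_X = 26.04 / 1.14² = 26.04 / 1.300 = 20.04 g/mol

20.04 g/mol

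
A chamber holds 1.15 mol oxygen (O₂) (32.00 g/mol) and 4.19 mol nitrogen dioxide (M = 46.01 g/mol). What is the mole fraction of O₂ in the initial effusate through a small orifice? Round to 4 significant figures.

0.2476

Effusion rate of each component ∝ n_i/√M_i (partial pressure × 1/√M).
x_O₂(eff) = (n_O₂/√M_O₂) / (n_O₂/√M_O₂ + n_NO₂/√M_NO₂)
= (1.15/√32.00) / (1.15/√32.00 + 4.19/√46.01) = 0.2033/(0.2033 + 0.6177) = 0.2476.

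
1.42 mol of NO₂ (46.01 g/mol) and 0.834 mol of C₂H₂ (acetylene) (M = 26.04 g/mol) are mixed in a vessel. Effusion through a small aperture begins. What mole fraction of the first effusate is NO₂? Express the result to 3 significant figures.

Effusion rate of each component ∝ n_i/√M_i (partial pressure × 1/√M).
Mole fraction of NO₂ in the effusate = (n_NO₂/√M_NO₂) / (n_NO₂/√M_NO₂ + n_C₂H₂/√M_C₂H₂)
= (1.42/√46.01) / (1.42/√46.01 + 0.834/√26.04) = 0.2093/(0.2093 + 0.1634) = 0.562.

0.562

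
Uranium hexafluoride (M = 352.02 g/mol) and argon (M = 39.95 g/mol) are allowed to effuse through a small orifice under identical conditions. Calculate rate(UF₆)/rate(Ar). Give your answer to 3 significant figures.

Since effusion rate ∝ 1/√M, rate_UF₆/rate_Ar = √(M_Ar/M_UF₆) = √(39.95/352.02) = √0.1135 = 0.337.

0.337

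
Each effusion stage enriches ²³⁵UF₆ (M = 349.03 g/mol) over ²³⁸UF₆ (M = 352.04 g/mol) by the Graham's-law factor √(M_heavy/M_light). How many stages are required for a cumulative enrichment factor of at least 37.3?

Single-stage factor α = √(352.04/349.03), so ln α = ½ ln(1.00862) = 0.004293.
Need α^N ≥ 37.3 ⇒ N ≥ ln(37.3) / ln α = 3.619 / 0.004293 = 842.91.
Rounding up, N = 843 stages.

843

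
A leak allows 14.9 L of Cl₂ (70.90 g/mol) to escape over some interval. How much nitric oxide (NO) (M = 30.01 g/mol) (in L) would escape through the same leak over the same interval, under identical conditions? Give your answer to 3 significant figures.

Using Graham's law: rate_NO/rate_Cl₂ = √(M_Cl₂/M_NO) = √(70.90/30.01) = √2.363 = 1.537.
So the volume for NO is 14.9 × 1.537 = 22.9 L.

22.9 L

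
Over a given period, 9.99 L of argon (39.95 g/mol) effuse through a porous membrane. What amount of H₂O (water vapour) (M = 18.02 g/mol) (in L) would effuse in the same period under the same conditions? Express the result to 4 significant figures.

14.87 L

From Graham's law, rate_H₂O/rate_Ar = √(M_Ar/M_H₂O) = √(39.95/18.02) = √2.217 = 1.489.
So the volume for H₂O is 9.99 × 1.489 = 14.87 L.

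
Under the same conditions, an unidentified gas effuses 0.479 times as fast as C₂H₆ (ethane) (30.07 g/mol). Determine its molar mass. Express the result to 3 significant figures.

Since effusion rate ∝ 1/√M, rate_X/rate_C₂H₆ = √(M_C₂H₆/M_X).
0.479 = √(30.07/M_X)
M_X = 30.07 / 0.479² = 30.07 / 0.2294 = 131 g/mol

131 g/mol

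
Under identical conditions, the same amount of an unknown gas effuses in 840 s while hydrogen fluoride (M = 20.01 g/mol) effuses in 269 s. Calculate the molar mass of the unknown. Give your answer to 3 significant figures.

195 g/mol

From Graham's law, t_X/t_HF = √(M_X/M_HF).
840/269 = 3.123 = √(M_X/20.01)
M_X = 20.01 × 3.123² = 20.01 × 9.751 = 195 g/mol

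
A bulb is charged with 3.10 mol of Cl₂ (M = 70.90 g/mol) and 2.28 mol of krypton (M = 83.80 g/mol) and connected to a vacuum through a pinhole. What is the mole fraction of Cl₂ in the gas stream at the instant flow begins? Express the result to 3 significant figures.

0.596

Each component's effusion rate ∝ (its partial pressure)·(1/√M) ∝ n_i/√M_i.
So x_Cl₂ in the escaping gas = (n_Cl₂/√M_Cl₂) / Σ(n_i/√M_i)
= (3.10/√70.90) / (3.10/√70.90 + 2.28/√83.80) = 0.3682/(0.3682 + 0.2491) = 0.596.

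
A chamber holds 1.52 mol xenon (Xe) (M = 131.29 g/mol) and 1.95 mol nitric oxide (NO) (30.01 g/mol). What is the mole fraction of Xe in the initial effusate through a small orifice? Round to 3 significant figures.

0.271

Rate_i ∝ x_i/√M_i (Graham's law weighted by mole fraction), so the effusate composition follows n_i/√M_i.
So x_Xe in the escaping gas = (n_Xe/√M_Xe) / Σ(n_i/√M_i)
= (1.52/√131.29) / (1.52/√131.29 + 1.95/√30.01) = 0.1327/(0.1327 + 0.3560) = 0.271.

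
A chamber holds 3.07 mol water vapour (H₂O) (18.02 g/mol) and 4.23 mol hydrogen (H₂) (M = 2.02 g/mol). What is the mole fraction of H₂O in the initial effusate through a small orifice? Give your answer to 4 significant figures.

0.1955

Each component's effusion rate ∝ (its partial pressure)·(1/√M) ∝ n_i/√M_i.
So x_H₂O in the escaping gas = (n_H₂O/√M_H₂O) / Σ(n_i/√M_i)
= (3.07/√18.02) / (3.07/√18.02 + 4.23/√2.02) = 0.7232/(0.7232 + 2.976) = 0.1955.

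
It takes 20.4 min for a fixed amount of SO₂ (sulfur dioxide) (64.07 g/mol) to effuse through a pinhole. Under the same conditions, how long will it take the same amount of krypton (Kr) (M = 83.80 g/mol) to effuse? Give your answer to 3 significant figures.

23.3 min

By Graham's law, t_Kr/t_SO₂ = √(M_Kr/M_SO₂) = √(83.80/64.07) = √1.308 = 1.144.
So the time for Kr is 20.4 × 1.144 = 23.3 min.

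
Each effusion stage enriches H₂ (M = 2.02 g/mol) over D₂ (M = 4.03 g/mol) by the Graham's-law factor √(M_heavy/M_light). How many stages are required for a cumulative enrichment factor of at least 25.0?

10

Single-stage factor α = √(4.03/2.02), so ln α = ½ ln(1.99505) = 0.3453.
Need α^N ≥ 25.0 ⇒ N ≥ ln(25.0) / ln α = 3.219 / 0.3453 = 9.32.
So at least 10 stages are needed.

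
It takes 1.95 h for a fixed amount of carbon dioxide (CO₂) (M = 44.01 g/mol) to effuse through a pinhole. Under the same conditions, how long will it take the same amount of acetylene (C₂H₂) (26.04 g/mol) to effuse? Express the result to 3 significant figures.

1.50 h

Graham's law gives t_C₂H₂/t_CO₂ = √(M_C₂H₂/M_CO₂) = √(26.04/44.01) = √0.5917 = 0.7692.
So the time for C₂H₂ is 1.95 × 0.7692 = 1.50 h.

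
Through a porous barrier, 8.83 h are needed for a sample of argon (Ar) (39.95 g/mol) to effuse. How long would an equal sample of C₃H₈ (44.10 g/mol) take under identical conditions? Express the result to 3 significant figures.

9.28 h

Using Graham's law: t_C₃H₈/t_Ar = √(M_C₃H₈/M_Ar) = √(44.10/39.95) = √1.104 = 1.051.
So the time for C₃H₈ is 8.83 × 1.051 = 9.28 h.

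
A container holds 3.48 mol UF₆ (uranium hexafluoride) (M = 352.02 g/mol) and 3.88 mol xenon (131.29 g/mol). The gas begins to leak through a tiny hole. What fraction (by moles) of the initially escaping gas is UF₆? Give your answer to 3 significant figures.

Each component's effusion rate ∝ (its partial pressure)·(1/√M) ∝ n_i/√M_i.
x_UF₆(eff) = (n_UF₆/√M_UF₆) / (n_UF₆/√M_UF₆ + n_Xe/√M_Xe)
= (3.48/√352.02) / (3.48/√352.02 + 3.88/√131.29) = 0.1855/(0.1855 + 0.3386) = 0.354.

0.354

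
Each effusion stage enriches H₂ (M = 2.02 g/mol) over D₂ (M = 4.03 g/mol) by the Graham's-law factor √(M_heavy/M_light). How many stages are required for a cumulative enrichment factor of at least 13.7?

Single-stage factor α = √(4.03/2.02), so ln α = ½ ln(1.99505) = 0.3453.
Need α^N ≥ 13.7 ⇒ N ≥ ln(13.7) / ln α = 2.617 / 0.3453 = 7.58.
Minimum whole number of stages: N = 8.

8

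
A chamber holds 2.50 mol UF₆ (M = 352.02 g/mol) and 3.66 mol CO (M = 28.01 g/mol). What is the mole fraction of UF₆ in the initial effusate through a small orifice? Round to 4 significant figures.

0.1616

Effusion rate of each component ∝ n_i/√M_i (partial pressure × 1/√M).
x_UF₆(eff) = (n_UF₆/√M_UF₆) / (n_UF₆/√M_UF₆ + n_CO/√M_CO)
= (2.50/√352.02) / (2.50/√352.02 + 3.66/√28.01) = 0.1332/(0.1332 + 0.6916) = 0.1616.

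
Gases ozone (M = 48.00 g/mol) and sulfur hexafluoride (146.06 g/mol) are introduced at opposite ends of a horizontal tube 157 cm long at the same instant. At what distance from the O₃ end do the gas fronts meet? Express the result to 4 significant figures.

Distances travelled in equal time are proportional to diffusion rates, so d_O₃/d_SF₆ = √(M_SF₆/M_O₃) = √(146.06/48.00) = 1.744.
With d_O₃ + d_SF₆ = 157 cm, d_SF₆ = 157/(1 + 1.744) = 57.21 cm.
d_O₃ = 157 − 57.21 = 99.79 cm.

99.79 cm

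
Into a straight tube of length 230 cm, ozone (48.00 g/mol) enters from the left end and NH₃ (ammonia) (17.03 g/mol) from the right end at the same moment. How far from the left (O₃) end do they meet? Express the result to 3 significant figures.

Graham's law gives d_O₃/d_NH₃ = rate_O₃/rate_NH₃ = √(M_NH₃/M_O₃) = √(17.03/48.00) = 0.5956.
With d_O₃ + d_NH₃ = 230 cm, d_NH₃ = 230/(1 + 0.5956) = 144.1 cm.
d_O₃ = 230 − 144.1 = 85.9 cm.

85.9 cm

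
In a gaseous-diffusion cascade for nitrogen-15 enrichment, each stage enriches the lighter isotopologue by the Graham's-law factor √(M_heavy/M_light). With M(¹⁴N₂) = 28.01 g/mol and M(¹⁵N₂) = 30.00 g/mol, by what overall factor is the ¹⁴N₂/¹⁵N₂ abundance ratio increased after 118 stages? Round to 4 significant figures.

Each stage multiplies the ratio by α = √(30.00/28.01), so after 118 stages the overall factor is α^118 = (30.00/28.01)^(118/2).
= 1.07105^59 = 57.37.

57.37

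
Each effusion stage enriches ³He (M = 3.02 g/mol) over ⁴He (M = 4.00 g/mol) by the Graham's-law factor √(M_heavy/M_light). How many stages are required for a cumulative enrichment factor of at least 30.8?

25

Per stage α = (4.00/3.02)^(1/2) = 1.32450^0.5, giving ln α = 0.1405.
Need α^N ≥ 30.8 ⇒ N ≥ ln(30.8) / ln α = 3.428 / 0.1405 = 24.39.
So at least 25 stages are needed.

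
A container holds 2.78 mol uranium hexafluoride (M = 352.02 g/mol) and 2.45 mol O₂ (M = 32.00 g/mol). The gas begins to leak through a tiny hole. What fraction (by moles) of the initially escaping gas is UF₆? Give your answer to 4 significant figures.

The effusion rate of species i is ∝ p_i/√M_i ∝ n_i/√M_i.
Mole fraction of UF₆ in the effusate = (n_UF₆/√M_UF₆) / (n_UF₆/√M_UF₆ + n_O₂/√M_O₂)
= (2.78/√352.02) / (2.78/√352.02 + 2.45/√32.00) = 0.1482/(0.1482 + 0.4331) = 0.2549.

0.2549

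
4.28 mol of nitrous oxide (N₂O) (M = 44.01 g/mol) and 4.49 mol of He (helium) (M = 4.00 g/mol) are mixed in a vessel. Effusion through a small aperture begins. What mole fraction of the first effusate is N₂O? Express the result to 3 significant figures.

0.223

Rate_i ∝ x_i/√M_i (Graham's law weighted by mole fraction), so the effusate composition follows n_i/√M_i.
So x_N₂O in the escaping gas = (n_N₂O/√M_N₂O) / Σ(n_i/√M_i)
= (4.28/√44.01) / (4.28/√44.01 + 4.49/√4.00) = 0.6452/(0.6452 + 2.245) = 0.223.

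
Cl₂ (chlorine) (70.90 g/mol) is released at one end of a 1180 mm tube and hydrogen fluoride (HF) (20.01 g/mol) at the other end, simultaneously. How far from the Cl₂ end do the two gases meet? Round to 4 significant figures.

409.4 mm

The fronts meet when d_Cl₂ + d_HF = L with d_Cl₂/d_HF = √(M_HF/M_Cl₂) (Graham's law). Here √(M_HF/M_Cl₂) = √(20.01/70.90) = 0.5313.
With d_Cl₂ + d_HF = 1180 mm, d_HF = 1180/(1 + 0.5313) = 770.6 mm.
d_Cl₂ = 1180 − 770.6 = 409.4 mm.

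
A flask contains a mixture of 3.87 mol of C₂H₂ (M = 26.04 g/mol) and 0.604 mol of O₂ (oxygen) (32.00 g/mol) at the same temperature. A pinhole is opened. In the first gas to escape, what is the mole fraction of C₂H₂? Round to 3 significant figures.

0.877

Each component's effusion rate ∝ (its partial pressure)·(1/√M) ∝ n_i/√M_i.
So x_C₂H₂ in the escaping gas = (n_C₂H₂/√M_C₂H₂) / Σ(n_i/√M_i)
= (3.87/√26.04) / (3.87/√26.04 + 0.604/√32.00) = 0.7584/(0.7584 + 0.1068) = 0.877.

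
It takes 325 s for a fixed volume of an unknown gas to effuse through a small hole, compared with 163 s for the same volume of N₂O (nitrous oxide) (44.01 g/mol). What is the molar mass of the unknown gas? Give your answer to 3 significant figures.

175 g/mol

Since effusion rate ∝ 1/√M, t_X/t_N₂O = √(M_X/M_N₂O).
325/163 = 1.994 = √(M_X/44.01)
M_X = 44.01 × 1.994² = 44.01 × 3.975 = 175 g/mol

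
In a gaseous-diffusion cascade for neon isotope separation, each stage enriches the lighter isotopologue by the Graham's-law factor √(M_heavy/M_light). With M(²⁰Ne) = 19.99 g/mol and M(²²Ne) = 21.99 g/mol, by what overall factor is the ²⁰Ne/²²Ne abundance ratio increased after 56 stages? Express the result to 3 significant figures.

14.4

Each stage multiplies the ratio by α = √(21.99/19.99), so after 56 stages the overall factor is α^56 = (21.99/19.99)^(56/2).
= 1.10005^28 = 14.4.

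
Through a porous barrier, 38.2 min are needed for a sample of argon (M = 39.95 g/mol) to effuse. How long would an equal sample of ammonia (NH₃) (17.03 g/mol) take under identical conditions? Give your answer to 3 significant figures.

By Graham's law, t_NH₃/t_Ar = √(M_NH₃/M_Ar) = √(17.03/39.95) = √0.4263 = 0.6529.
So the time for NH₃ is 38.2 × 0.6529 = 24.9 min.

24.9 min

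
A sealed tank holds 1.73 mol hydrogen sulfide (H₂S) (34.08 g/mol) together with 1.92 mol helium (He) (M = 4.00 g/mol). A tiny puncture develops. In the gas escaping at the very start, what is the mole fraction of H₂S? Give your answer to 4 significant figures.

0.2359

The effusion rate of species i is ∝ p_i/√M_i ∝ n_i/√M_i.
x_H₂S(eff) = (n_H₂S/√M_H₂S) / (n_H₂S/√M_H₂S + n_He/√M_He)
= (1.73/√34.08) / (1.73/√34.08 + 1.92/√4.00) = 0.2963/(0.2963 + 0.9600) = 0.2359.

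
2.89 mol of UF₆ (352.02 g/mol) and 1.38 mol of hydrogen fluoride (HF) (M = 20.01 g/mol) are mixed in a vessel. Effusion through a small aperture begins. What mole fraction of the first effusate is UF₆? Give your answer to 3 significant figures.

0.333

Each component's effusion rate ∝ (its partial pressure)·(1/√M) ∝ n_i/√M_i.
x_UF₆(eff) = (n_UF₆/√M_UF₆) / (n_UF₆/√M_UF₆ + n_HF/√M_HF)
= (2.89/√352.02) / (2.89/√352.02 + 1.38/√20.01) = 0.1540/(0.1540 + 0.3085) = 0.333.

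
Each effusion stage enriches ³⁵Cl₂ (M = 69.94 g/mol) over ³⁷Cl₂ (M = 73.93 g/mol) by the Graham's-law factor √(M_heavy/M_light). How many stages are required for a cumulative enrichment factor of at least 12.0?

With α = √(73.93/69.94) per stage, ln α = ½ ln(1.05705) = 0.02774.
Need α^N ≥ 12.0 ⇒ N ≥ ln(12.0) / ln α = 2.485 / 0.02774 = 89.58.
Minimum whole number of stages: N = 90.

90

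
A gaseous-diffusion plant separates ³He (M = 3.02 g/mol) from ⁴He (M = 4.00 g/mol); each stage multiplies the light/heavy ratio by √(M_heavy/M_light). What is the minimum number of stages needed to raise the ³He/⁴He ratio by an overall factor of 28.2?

Single-stage factor α = √(4.00/3.02), so ln α = ½ ln(1.32450) = 0.1405.
Need α^N ≥ 28.2 ⇒ N ≥ ln(28.2) / ln α = 3.339 / 0.1405 = 23.76.
Rounding up, N = 24 stages.

24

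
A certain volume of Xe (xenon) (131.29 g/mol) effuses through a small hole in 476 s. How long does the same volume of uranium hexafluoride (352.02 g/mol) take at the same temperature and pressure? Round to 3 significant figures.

779 s

By Graham's law, t_UF₆/t_Xe = √(M_UF₆/M_Xe) = √(352.02/131.29) = √2.681 = 1.637.
So the time for UF₆ is 476 × 1.637 = 779 s.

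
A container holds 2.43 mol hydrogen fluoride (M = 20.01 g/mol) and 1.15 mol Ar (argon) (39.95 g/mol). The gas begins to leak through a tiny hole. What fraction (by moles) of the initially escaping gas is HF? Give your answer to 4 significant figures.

0.7491

Effusion rate of each component ∝ n_i/√M_i (partial pressure × 1/√M).
Mole fraction of HF in the effusate = (n_HF/√M_HF) / (n_HF/√M_HF + n_Ar/√M_Ar)
= (2.43/√20.01) / (2.43/√20.01 + 1.15/√39.95) = 0.5432/(0.5432 + 0.1819) = 0.7491.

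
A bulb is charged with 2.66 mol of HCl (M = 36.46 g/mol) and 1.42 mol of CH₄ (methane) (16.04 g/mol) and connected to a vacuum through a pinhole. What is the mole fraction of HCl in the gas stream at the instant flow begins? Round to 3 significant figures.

The effusion rate of species i is ∝ p_i/√M_i ∝ n_i/√M_i.
x_HCl(eff) = (n_HCl/√M_HCl) / (n_HCl/√M_HCl + n_CH₄/√M_CH₄)
= (2.66/√36.46) / (2.66/√36.46 + 1.42/√16.04) = 0.4405/(0.4405 + 0.3546) = 0.554.

0.554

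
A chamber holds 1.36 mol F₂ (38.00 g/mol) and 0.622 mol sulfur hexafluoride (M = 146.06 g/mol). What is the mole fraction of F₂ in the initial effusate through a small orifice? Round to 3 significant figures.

The effusion rate of species i is ∝ p_i/√M_i ∝ n_i/√M_i.
So x_F₂ in the escaping gas = (n_F₂/√M_F₂) / Σ(n_i/√M_i)
= (1.36/√38.00) / (1.36/√38.00 + 0.622/√146.06) = 0.2206/(0.2206 + 0.05147) = 0.811.

0.811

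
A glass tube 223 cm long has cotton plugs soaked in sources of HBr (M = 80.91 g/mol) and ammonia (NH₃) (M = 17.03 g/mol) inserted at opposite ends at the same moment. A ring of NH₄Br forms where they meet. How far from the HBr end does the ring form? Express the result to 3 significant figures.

70.1 cm

In equal time, each gas travels a distance ∝ its rate ∝ 1/√M, so d_HBr/d_NH₃ = √(M_NH₃/M_HBr) = √(17.03/80.91) = 0.4588.
With d_HBr + d_NH₃ = 223 cm, d_NH₃ = 223/(1 + 0.4588) = 152.9 cm.
d_HBr = 223 − 152.9 = 70.1 cm.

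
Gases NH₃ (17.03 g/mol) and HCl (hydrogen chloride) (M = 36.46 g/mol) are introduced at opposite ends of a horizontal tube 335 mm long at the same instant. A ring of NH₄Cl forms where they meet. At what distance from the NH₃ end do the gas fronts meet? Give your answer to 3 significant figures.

The fronts meet when d_NH₃ + d_HCl = L with d_NH₃/d_HCl = √(M_HCl/M_NH₃) (Graham's law). Here √(M_HCl/M_NH₃) = √(36.46/17.03) = 1.463.
With d_NH₃ + d_HCl = 335 mm, d_HCl = 335/(1 + 1.463) = 136.0 mm.
d_NH₃ = 335 − 136.0 = 199 mm.

199 mm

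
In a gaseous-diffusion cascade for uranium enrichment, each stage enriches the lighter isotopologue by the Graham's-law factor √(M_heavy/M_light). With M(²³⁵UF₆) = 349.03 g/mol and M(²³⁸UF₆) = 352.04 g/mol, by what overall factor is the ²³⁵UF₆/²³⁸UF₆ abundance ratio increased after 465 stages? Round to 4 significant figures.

After 465 stages the ratio has grown by (√(352.04/349.03))^465 = (352.04/349.03)^(465/2).
= 1.00862^(465/2) = 7.363.

7.363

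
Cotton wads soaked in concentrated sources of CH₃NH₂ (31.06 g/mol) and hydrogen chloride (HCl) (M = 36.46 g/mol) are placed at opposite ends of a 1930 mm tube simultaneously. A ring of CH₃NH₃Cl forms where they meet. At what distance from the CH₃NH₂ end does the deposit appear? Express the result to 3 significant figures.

1000 mm

Distances travelled in equal time are proportional to diffusion rates, so d_CH₃NH₂/d_HCl = √(M_HCl/M_CH₃NH₂) = √(36.46/31.06) = 1.083.
With d_CH₃NH₂ + d_HCl = 1930 mm, d_HCl = 1930/(1 + 1.083) = 926.3 mm.
d_CH₃NH₂ = 1930 − 926.3 = 1000 mm.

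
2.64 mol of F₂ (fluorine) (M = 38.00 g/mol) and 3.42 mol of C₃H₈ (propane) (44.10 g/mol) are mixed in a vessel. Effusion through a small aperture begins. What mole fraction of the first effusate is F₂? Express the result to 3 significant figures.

Rate_i ∝ x_i/√M_i (Graham's law weighted by mole fraction), so the effusate composition follows n_i/√M_i.
So x_F₂ in the escaping gas = (n_F₂/√M_F₂) / Σ(n_i/√M_i)
= (2.64/√38.00) / (2.64/√38.00 + 3.42/√44.10) = 0.4283/(0.4283 + 0.5150) = 0.454.

0.454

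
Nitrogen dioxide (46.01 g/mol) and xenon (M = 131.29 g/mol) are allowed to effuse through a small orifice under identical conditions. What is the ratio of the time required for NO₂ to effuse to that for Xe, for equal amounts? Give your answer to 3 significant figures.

Using Graham's law: t_NO₂/t_Xe = √(M_NO₂/M_Xe) = √(46.01/131.29) = √0.3504 = 0.592.

0.592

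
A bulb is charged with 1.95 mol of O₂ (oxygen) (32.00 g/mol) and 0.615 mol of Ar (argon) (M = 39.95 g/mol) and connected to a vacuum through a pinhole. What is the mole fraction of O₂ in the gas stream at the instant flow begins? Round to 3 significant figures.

Rate_i ∝ x_i/√M_i (Graham's law weighted by mole fraction), so the effusate composition follows n_i/√M_i.
x_O₂(eff) = (n_O₂/√M_O₂) / (n_O₂/√M_O₂ + n_Ar/√M_Ar)
= (1.95/√32.00) / (1.95/√32.00 + 0.615/√39.95) = 0.3447/(0.3447 + 0.09730) = 0.780.

0.780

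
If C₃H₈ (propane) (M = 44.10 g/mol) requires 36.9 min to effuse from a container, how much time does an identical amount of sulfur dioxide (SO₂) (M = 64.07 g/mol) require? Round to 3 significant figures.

Since effusion rate ∝ 1/√M, t_SO₂/t_C₃H₈ = √(M_SO₂/M_C₃H₈) = √(64.07/44.10) = √1.453 = 1.205.
So the time for SO₂ is 36.9 × 1.205 = 44.5 min.

44.5 min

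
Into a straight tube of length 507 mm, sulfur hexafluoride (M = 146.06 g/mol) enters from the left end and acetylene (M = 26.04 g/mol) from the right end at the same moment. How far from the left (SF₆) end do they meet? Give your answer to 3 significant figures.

151 mm

In equal time, each gas travels a distance ∝ its rate ∝ 1/√M, so d_SF₆/d_C₂H₂ = √(M_C₂H₂/M_SF₆) = √(26.04/146.06) = 0.4222.
With d_SF₆ + d_C₂H₂ = 507 mm, d_C₂H₂ = 507/(1 + 0.4222) = 356.5 mm.
d_SF₆ = 507 − 356.5 = 151 mm.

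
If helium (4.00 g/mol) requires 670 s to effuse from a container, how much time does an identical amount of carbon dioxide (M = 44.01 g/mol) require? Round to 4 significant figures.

From Graham's law, t_CO₂/t_He = √(M_CO₂/M_He) = √(44.01/4.00) = √11.00 = 3.317.
So the time for CO₂ is 670 × 3.317 = 2222 s.

2222 s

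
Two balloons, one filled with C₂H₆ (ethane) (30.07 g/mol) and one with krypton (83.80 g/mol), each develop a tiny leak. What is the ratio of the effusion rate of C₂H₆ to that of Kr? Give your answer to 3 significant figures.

1.67

By Graham's law, rate_C₂H₆/rate_Kr = √(M_Kr/M_C₂H₆) = √(83.80/30.07) = √2.787 = 1.67.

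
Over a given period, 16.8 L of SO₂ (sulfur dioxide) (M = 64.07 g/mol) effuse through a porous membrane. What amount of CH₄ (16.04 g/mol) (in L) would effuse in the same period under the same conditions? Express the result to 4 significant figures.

33.58 L

By Graham's law, rate_CH₄/rate_SO₂ = √(M_SO₂/M_CH₄) = √(64.07/16.04) = √3.994 = 1.999.
So the volume for CH₄ is 16.8 × 1.999 = 33.58 L.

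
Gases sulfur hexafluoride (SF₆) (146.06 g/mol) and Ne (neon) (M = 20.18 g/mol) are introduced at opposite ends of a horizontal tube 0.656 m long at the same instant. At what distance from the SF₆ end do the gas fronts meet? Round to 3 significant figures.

0.178 m

Graham's law gives d_SF₆/d_Ne = rate_SF₆/rate_Ne = √(M_Ne/M_SF₆) = √(20.18/146.06) = 0.3717.
With d_SF₆ + d_Ne = 0.656 m, d_Ne = 0.656/(1 + 0.3717) = 0.4782 m.
d_SF₆ = 0.656 − 0.4782 = 0.178 m.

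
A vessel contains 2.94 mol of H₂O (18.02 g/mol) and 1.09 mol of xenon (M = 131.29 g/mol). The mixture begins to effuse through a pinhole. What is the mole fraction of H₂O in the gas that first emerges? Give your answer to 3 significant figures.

0.879

The effusion rate of species i is ∝ p_i/√M_i ∝ n_i/√M_i.
So x_H₂O in the escaping gas = (n_H₂O/√M_H₂O) / Σ(n_i/√M_i)
= (2.94/√18.02) / (2.94/√18.02 + 1.09/√131.29) = 0.6926/(0.6926 + 0.09513) = 0.879.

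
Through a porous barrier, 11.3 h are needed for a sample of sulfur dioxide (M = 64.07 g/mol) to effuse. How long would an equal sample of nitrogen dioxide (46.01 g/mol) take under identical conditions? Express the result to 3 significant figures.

9.58 h

By Graham's law, t_NO₂/t_SO₂ = √(M_NO₂/M_SO₂) = √(46.01/64.07) = √0.7181 = 0.8474.
So the time for NO₂ is 11.3 × 0.8474 = 9.58 h.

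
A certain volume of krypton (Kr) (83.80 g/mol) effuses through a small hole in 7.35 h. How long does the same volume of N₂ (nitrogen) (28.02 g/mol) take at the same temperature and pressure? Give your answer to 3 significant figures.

4.25 h

By Graham's law, t_N₂/t_Kr = √(M_N₂/M_Kr) = √(28.02/83.80) = √0.3344 = 0.5782.
So the time for N₂ is 7.35 × 0.5782 = 4.25 h.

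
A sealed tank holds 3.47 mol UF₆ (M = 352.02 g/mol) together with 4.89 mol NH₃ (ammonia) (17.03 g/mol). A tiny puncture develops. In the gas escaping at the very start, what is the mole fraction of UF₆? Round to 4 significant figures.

0.1350

Each component's effusion rate ∝ (its partial pressure)·(1/√M) ∝ n_i/√M_i.
So x_UF₆ in the escaping gas = (n_UF₆/√M_UF₆) / Σ(n_i/√M_i)
= (3.47/√352.02) / (3.47/√352.02 + 4.89/√17.03) = 0.1849/(0.1849 + 1.185) = 0.1350.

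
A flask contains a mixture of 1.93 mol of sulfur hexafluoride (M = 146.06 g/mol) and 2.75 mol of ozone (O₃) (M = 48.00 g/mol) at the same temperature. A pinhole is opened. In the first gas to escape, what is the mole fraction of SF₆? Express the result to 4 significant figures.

Effusion rate of each component ∝ n_i/√M_i (partial pressure × 1/√M).
Mole fraction of SF₆ in the effusate = (n_SF₆/√M_SF₆) / (n_SF₆/√M_SF₆ + n_O₃/√M_O₃)
= (1.93/√146.06) / (1.93/√146.06 + 2.75/√48.00) = 0.1597/(0.1597 + 0.3969) = 0.2869.

0.2869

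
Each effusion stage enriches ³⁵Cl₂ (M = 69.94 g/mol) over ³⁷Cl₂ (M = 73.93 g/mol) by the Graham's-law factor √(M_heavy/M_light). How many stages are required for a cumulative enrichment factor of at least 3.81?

49

Single-stage factor α = √(73.93/69.94), so ln α = ½ ln(1.05705) = 0.02774.
Need α^N ≥ 3.81 ⇒ N ≥ ln(3.81) / ln α = 1.338 / 0.02774 = 48.22.
Minimum whole number of stages: N = 49.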